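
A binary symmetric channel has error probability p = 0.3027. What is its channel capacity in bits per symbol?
0.1154 bits

For a binary symmetric channel (BSC) with error probability p:
Capacity C = 1 - H(p) bits per symbol

where H(p) = -p log₂(p) - (1-p) log₂(1-p) is the binary entropy function.

H(0.3027) = 0.8846 bits
C = 1 - 0.8846 = 0.1154 bits per symbol

This means we can reliably transmit up to 0.1154 bits of information per channel use.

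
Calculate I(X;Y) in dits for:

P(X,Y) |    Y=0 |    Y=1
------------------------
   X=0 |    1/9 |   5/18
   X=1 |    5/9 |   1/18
0.0945 dits

Mutual information: I(X;Y) = H(X) + H(Y) - H(X,Y)

Marginals:
P(X) = (7/18, 11/18), H(X) = 0.2902 dits
P(Y) = (2/3, 1/3), H(Y) = 0.2764 dits

Joint entropy: H(X,Y) = 0.4721 dits

I(X;Y) = 0.2902 + 0.2764 - 0.4721 = 0.0945 dits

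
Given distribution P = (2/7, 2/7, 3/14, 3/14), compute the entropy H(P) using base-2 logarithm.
1.9852 bits

Shannon entropy is H(X) = -Σ p(x) log p(x).

For P = (2/7, 2/7, 3/14, 3/14):
H = -2/7 × log_2(2/7) -2/7 × log_2(2/7) -3/14 × log_2(3/14) -3/14 × log_2(3/14)
H = 1.9852 bits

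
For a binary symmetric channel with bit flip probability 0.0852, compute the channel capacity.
0.5798 bits

For a binary symmetric channel (BSC) with error probability p:
Capacity C = 1 - H(p) bits per symbol

where H(p) = -p log₂(p) - (1-p) log₂(1-p) is the binary entropy function.

H(0.0852) = 0.4202 bits
C = 1 - 0.4202 = 0.5798 bits per symbol

This means we can reliably transmit up to 0.5798 bits of information per channel use.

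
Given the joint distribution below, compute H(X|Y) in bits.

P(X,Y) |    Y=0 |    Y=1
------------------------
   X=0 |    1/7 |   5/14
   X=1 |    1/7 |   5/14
1.0000 bits

Using the chain rule: H(X|Y) = H(X,Y) - H(Y)

First, compute H(X,Y) = 1.8631 bits

Marginal P(Y) = (2/7, 5/7)
H(Y) = 0.8631 bits

H(X|Y) = H(X,Y) - H(Y) = 1.8631 - 0.8631 = 1.0000 bits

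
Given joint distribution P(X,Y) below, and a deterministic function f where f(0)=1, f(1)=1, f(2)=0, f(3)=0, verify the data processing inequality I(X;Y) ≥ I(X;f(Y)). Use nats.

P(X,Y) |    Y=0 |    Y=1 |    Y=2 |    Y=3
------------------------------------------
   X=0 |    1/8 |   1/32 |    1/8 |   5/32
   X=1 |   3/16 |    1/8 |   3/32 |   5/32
I(X;Y) = 0.0308, I(X;f(Y)) = 0.0196, inequality holds: 0.0308 ≥ 0.0196

Data Processing Inequality: For any Markov chain X → Y → Z, we have I(X;Y) ≥ I(X;Z).

Here Z = f(Y) is a deterministic function of Y, forming X → Y → Z.

Original I(X;Y) = 0.0308 nats

After applying f:
P(X,Z) where Z=f(Y):
- P(X,Z=0) = P(X,Y=2) + P(X,Y=3)
- P(X,Z=1) = P(X,Y=0) + P(X,Y=1)

I(X;Z) = I(X;f(Y)) = 0.0196 nats

Verification: 0.0308 ≥ 0.0196 ✓

Information cannot be created by processing; the function f can only lose information about X.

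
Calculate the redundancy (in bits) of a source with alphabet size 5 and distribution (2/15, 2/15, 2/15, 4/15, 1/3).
0.1223 bits

Redundancy measures how far a source is from maximum entropy:
R = H_max - H(X)

Maximum entropy for 5 symbols: H_max = log_2(5) = 2.3219 bits
Actual entropy: H(X) = 2.1996 bits
Redundancy: R = 2.3219 - 2.1996 = 0.1223 bits

This redundancy represents potential for compression: the source could be compressed by 0.1223 bits per symbol.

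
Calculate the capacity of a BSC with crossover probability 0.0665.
0.6473 bits

For a binary symmetric channel (BSC) with error probability p:
Capacity C = 1 - H(p) bits per symbol

where H(p) = -p log₂(p) - (1-p) log₂(1-p) is the binary entropy function.

H(0.0665) = 0.3527 bits
C = 1 - 0.3527 = 0.6473 bits per symbol

This means we can reliably transmit up to 0.6473 bits of information per channel use.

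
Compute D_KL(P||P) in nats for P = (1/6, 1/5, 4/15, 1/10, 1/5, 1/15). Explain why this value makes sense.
0.0000 nats

KL divergence satisfies the Gibbs inequality: D_KL(P||Q) ≥ 0 for all distributions P, Q.

D_KL(P||Q) = Σ p(x) log(p(x)/q(x))
Each term is p(x) × log_e(p(x)/p(x)) = p(x) × log_e(1) = 0, so the sum is 0.
D_KL(P||Q) = 0.0000 nats

When P = Q, the KL divergence is exactly 0, as there is no 'divergence' between identical distributions.

This non-negativity is a fundamental property: relative entropy cannot be negative because it measures how different Q is from P.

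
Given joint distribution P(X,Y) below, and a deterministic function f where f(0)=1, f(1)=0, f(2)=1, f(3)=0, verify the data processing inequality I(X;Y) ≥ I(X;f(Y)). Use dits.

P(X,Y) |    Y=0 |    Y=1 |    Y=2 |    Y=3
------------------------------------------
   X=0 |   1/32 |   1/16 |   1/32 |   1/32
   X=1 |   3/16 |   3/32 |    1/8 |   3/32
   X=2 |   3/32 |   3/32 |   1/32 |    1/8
I(X;Y) = 0.0201, I(X;f(Y)) = 0.0138, inequality holds: 0.0201 ≥ 0.0138

Data Processing Inequality: For any Markov chain X → Y → Z, we have I(X;Y) ≥ I(X;Z).

Here Z = f(Y) is a deterministic function of Y, forming X → Y → Z.

Original I(X;Y) = 0.0201 dits

After applying f:
P(X,Z) where Z=f(Y):
- P(X,Z=0) = P(X,Y=1) + P(X,Y=3)
- P(X,Z=1) = P(X,Y=0) + P(X,Y=2)

I(X;Z) = I(X;f(Y)) = 0.0138 dits

Verification: 0.0201 ≥ 0.0138 ✓

Information cannot be created by processing; the function f can only lose information about X.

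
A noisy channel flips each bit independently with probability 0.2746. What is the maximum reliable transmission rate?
0.1520 bits

For a binary symmetric channel (BSC) with error probability p:
Capacity C = 1 - H(p) bits per symbol

where H(p) = -p log₂(p) - (1-p) log₂(1-p) is the binary entropy function.

H(0.2746) = 0.8480 bits
C = 1 - 0.8480 = 0.1520 bits per symbol

This means we can reliably transmit up to 0.1520 bits of information per channel use.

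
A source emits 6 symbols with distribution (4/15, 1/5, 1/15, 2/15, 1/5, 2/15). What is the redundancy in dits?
0.0337 dits

Redundancy measures how far a source is from maximum entropy:
R = H_max - H(X)

Maximum entropy for 6 symbols: H_max = log_10(6) = 0.7782 dits
Actual entropy: H(X) = 0.7444 dits
Redundancy: R = 0.7782 - 0.7444 = 0.0337 dits

This redundancy represents potential for compression: the source could be compressed by 0.0337 dits per symbol.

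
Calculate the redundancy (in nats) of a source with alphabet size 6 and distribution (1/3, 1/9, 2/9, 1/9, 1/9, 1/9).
0.1148 nats

Redundancy measures how far a source is from maximum entropy:
R = H_max - H(X)

Maximum entropy for 6 symbols: H_max = log_e(6) = 1.7918 nats
Actual entropy: H(X) = 1.6770 nats
Redundancy: R = 1.7918 - 1.6770 = 0.1148 nats

This redundancy represents potential for compression: the source could be compressed by 0.1148 nats per symbol.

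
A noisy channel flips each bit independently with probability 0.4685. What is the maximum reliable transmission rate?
0.0029 bits

For a binary symmetric channel (BSC) with error probability p:
Capacity C = 1 - H(p) bits per symbol

where H(p) = -p log₂(p) - (1-p) log₂(1-p) is the binary entropy function.

H(0.4685) = 0.9971 bits
C = 1 - 0.9971 = 0.0029 bits per symbol

This means we can reliably transmit up to 0.0029 bits of information per channel use.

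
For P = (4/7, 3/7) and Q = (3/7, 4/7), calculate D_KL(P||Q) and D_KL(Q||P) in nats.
D_KL(P||Q) = 0.0411, D_KL(Q||P) = 0.0411

KL divergence is not symmetric: D_KL(P||Q) ≠ D_KL(Q||P) in general.

D_KL(P||Q) = 0.0411 nats
D_KL(Q||P) = 0.0411 nats

In this case they happen to be equal (to 4 decimal places).

This asymmetry is why KL divergence is not a true distance metric.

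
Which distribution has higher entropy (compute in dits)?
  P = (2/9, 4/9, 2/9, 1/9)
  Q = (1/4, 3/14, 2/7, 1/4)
Q

Computing entropies in dits:
H(P) = 0.5529
H(Q) = 0.5998

Distribution Q has higher entropy.

Intuition: The distribution closer to uniform (more spread out) has higher entropy.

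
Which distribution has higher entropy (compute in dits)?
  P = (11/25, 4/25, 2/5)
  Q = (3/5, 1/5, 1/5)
P

Computing entropies in dits:
H(P) = 0.4434
H(Q) = 0.4127

Distribution P has higher entropy.

Intuition: The distribution closer to uniform (more spread out) has higher entropy.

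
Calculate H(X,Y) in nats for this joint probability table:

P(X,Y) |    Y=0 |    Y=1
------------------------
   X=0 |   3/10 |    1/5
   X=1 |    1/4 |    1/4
1.3762 nats

Joint entropy is H(X,Y) = -Σ_{x,y} p(x,y) log p(x,y).

Summing over all non-zero entries:
H(X,Y) = -[3/10·log_e(3/10) + 1/5·log_e(1/5) + 1/4·log_e(1/4) + 1/4·log_e(1/4)]
H(X,Y) = 1.3762 nats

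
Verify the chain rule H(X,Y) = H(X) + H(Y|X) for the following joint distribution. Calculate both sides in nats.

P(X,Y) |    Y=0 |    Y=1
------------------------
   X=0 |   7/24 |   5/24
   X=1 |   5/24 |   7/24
H(X,Y) = 1.3723, H(X) = 0.6931, H(Y|X) = 0.6792 (all in nats)

Chain rule: H(X,Y) = H(X) + H(Y|X)

Left side — joint entropy directly:
H(X,Y) = -Σ p(x,y) log p(x,y) = 1.3723 nats

Right side — compute H(Y|X) from the conditional distributions:
P(X) = (1/2, 1/2), so H(X) = 0.6931 nats
H(Y|X) = Σ_x P(X=x) · H(Y|X=x):
  P(Y|X=0) = (7/12, 5/12), H(Y|X=0) = 0.6792, weight P(X=0) = 1/2
  P(Y|X=1) = (5/12, 7/12), H(Y|X=1) = 0.6792, weight P(X=1) = 1/2
H(Y|X) = 0.6792 nats

H(X) + H(Y|X) = 0.6931 + 0.6792 = 1.3723 nats

Both sides equal 1.3723 nats. ✓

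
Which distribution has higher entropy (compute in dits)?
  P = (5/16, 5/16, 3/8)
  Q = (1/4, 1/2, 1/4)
P

Computing entropies in dits:
H(P) = 0.4755
H(Q) = 0.4515

Distribution P has higher entropy.

Intuition: The distribution closer to uniform (more spread out) has higher entropy.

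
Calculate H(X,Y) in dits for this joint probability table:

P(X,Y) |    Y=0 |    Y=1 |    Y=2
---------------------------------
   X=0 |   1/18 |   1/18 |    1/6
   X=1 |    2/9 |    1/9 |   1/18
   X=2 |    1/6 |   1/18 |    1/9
0.8955 dits

Joint entropy is H(X,Y) = -Σ_{x,y} p(x,y) log p(x,y).

Summing over all non-zero entries:
H(X,Y) = -[1/18·log_10(1/18) + 1/18·log_10(1/18) + 1/6·log_10(1/6) + 2/9·log_10(2/9) + 1/9·log_10(1/9) + 1/18·log_10(1/18) + 1/6·log_10(1/6) + 1/18·log_10(1/18) + 1/9·log_10(1/9)]
H(X,Y) = 0.8955 dits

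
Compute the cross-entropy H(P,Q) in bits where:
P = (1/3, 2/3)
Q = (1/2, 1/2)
1.0000 bits

Cross-entropy: H(P,Q) = -Σ p(x) log q(x)

Alternatively: H(P,Q) = H(P) + D_KL(P||Q)
H(P) = 0.9183 bits
D_KL(P||Q) = 0.0817 bits

H(P,Q) = 0.9183 + 0.0817 = 1.0000 bits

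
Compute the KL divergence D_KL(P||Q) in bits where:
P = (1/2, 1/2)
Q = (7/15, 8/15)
0.0032 bits

KL divergence: D_KL(P||Q) = Σ p(x) log(p(x)/q(x))

Computing term by term:
  x=0: 1/2 × log_2[(1/2)/(7/15)] = 1/2 × 0.0995 = 0.0498
  x=1: 1/2 × log_2[(1/2)/(8/15)] = 1/2 × -0.0931 = -0.0466

D_KL(P||Q) = 0.0032 bits

Note: KL divergence is always non-negative and equals 0 iff P = Q.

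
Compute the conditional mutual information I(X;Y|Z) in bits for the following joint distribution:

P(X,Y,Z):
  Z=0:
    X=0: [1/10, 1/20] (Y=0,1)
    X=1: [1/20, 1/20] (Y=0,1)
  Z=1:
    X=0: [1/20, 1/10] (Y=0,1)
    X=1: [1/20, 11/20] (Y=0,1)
0.0438 bits

Conditional mutual information: I(X;Y|Z) = H(X|Z) + H(Y|Z) - H(X,Y|Z)

H(Z) = 0.8113
H(X,Z) = 1.5955 → H(X|Z) = 0.7842
H(Y,Z) = 1.4789 → H(Y|Z) = 0.6676
H(X,Y,Z) = 2.2192 → H(X,Y|Z) = 1.4080

I(X;Y|Z) = 0.7842 + 0.6676 - 1.4080 = 0.0438 bits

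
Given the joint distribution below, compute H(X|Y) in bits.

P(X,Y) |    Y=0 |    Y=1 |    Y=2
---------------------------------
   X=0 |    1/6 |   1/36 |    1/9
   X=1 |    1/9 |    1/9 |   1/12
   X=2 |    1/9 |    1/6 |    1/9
1.4899 bits

Using the chain rule: H(X|Y) = H(X,Y) - H(Y)

First, compute H(X,Y) = 3.0651 bits

Marginal P(Y) = (7/18, 11/36, 11/36)
H(Y) = 1.5752 bits

H(X|Y) = H(X,Y) - H(Y) = 3.0651 - 1.5752 = 1.4899 bits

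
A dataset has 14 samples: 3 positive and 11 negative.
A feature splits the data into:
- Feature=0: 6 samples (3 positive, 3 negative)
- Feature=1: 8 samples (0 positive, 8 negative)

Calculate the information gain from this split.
0.3210 bits

Information Gain = H(Y) - H(Y|Feature)

Before split:
P(positive) = 3/14 = 0.2143
H(Y) = 0.7496 bits

After split:
Feature=0: H = 1.0000 bits (weight = 6/14)
Feature=1: H = 0.0000 bits (weight = 8/14)
H(Y|Feature) = (6/14)×1.0000 + (8/14)×0.0000 = 0.4286 bits

Information Gain = 0.7496 - 0.4286 = 0.3210 bits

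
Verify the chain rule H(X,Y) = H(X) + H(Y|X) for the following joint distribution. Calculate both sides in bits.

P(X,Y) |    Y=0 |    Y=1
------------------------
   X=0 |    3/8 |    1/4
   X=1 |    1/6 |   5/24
H(X,Y) = 1.9329, H(X) = 0.9544, H(Y|X) = 0.9785 (all in bits)

Chain rule: H(X,Y) = H(X) + H(Y|X)

Left side — joint entropy directly:
H(X,Y) = -Σ p(x,y) log p(x,y) = 1.9329 bits

Right side — compute H(Y|X) from the conditional distributions:
P(X) = (5/8, 3/8), so H(X) = 0.9544 bits
H(Y|X) = Σ_x P(X=x) · H(Y|X=x):
  P(Y|X=0) = (3/5, 2/5), H(Y|X=0) = 0.9710, weight P(X=0) = 5/8
  P(Y|X=1) = (4/9, 5/9), H(Y|X=1) = 0.9911, weight P(X=1) = 3/8
H(Y|X) = 0.9785 bits

H(X) + H(Y|X) = 0.9544 + 0.9785 = 1.9329 bits

Both sides equal 1.9329 bits. ✓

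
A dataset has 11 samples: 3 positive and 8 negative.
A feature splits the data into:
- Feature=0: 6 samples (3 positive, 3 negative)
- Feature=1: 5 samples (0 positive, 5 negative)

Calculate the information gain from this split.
0.2999 bits

Information Gain = H(Y) - H(Y|Feature)

Before split:
P(positive) = 3/11 = 0.2727
H(Y) = 0.8454 bits

After split:
Feature=0: H = 1.0000 bits (weight = 6/11)
Feature=1: H = 0.0000 bits (weight = 5/11)
H(Y|Feature) = (6/11)×1.0000 + (5/11)×0.0000 = 0.5455 bits

Information Gain = 0.8454 - 0.5455 = 0.2999 bits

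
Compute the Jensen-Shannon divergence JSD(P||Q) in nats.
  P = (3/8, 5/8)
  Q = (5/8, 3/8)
0.0316 nats

Jensen-Shannon divergence is:
JSD(P||Q) = 0.5 × D_KL(P||M) + 0.5 × D_KL(Q||M)
where M = 0.5 × (P + Q) is the mixture distribution.

M = 0.5 × (3/8, 5/8) + 0.5 × (5/8, 3/8) = (1/2, 1/2)

D_KL(P||M) = 0.0316 nats
D_KL(Q||M) = 0.0316 nats

JSD(P||Q) = 0.5 × 0.0316 + 0.5 × 0.0316 = 0.0316 nats

Unlike KL divergence, JSD is symmetric and bounded: 0 ≤ JSD ≤ log(2).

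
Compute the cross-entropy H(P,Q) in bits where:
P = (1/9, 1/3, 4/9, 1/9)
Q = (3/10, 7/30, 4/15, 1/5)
1.9983 bits

Cross-entropy: H(P,Q) = -Σ p(x) log q(x)

Alternatively: H(P,Q) = H(P) + D_KL(P||Q)
H(P) = 1.7527 bits
D_KL(P||Q) = 0.2456 bits

H(P,Q) = 1.7527 + 0.2456 = 1.9983 bits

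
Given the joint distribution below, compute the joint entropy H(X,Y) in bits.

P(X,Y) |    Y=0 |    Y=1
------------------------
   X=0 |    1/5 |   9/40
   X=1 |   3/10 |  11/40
1.9819 bits

Joint entropy is H(X,Y) = -Σ_{x,y} p(x,y) log p(x,y).

Summing over all non-zero entries:
H(X,Y) = -[1/5·log_2(1/5) + 9/40·log_2(9/40) + 3/10·log_2(3/10) + 11/40·log_2(11/40)]
H(X,Y) = 1.9819 bits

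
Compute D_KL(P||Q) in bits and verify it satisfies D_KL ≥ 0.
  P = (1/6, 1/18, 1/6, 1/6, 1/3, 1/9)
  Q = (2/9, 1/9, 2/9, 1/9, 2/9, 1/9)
0.0986 bits

KL divergence satisfies the Gibbs inequality: D_KL(P||Q) ≥ 0 for all distributions P, Q.

D_KL(P||Q) = Σ p(x) log(p(x)/q(x))
Term by term:
  x=0: 1/6 × log_2[(1/6)/(2/9)] = -0.0692
  x=1: 1/18 × log_2[(1/18)/(1/9)] = -0.0556
  x=2: 1/6 × log_2[(1/6)/(2/9)] = -0.0692
  x=3: 1/6 × log_2[(1/6)/(1/9)] = 0.0975
  x=4: 1/3 × log_2[(1/3)/(2/9)] = 0.1950
  x=5: 1/9 × log_2[(1/9)/(1/9)] = 0.0000
D_KL(P||Q) = 0.0986 bits

D_KL(P||Q) = 0.0986 ≥ 0 ✓

This non-negativity is a fundamental property: relative entropy cannot be negative because it measures how different Q is from P.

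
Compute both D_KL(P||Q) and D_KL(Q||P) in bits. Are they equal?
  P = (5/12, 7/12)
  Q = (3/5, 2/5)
D_KL(P||Q) = 0.0983, D_KL(Q||P) = 0.0979

KL divergence is not symmetric: D_KL(P||Q) ≠ D_KL(Q||P) in general.

D_KL(P||Q) = 0.0983 bits
D_KL(Q||P) = 0.0979 bits

No, they are not equal!

This asymmetry is why KL divergence is not a true distance metric.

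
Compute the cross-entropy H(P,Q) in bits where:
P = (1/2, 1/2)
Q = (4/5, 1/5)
1.3219 bits

Cross-entropy: H(P,Q) = -Σ p(x) log q(x)

Alternatively: H(P,Q) = H(P) + D_KL(P||Q)
H(P) = 1.0000 bits
D_KL(P||Q) = 0.3219 bits

H(P,Q) = 1.0000 + 0.3219 = 1.3219 bits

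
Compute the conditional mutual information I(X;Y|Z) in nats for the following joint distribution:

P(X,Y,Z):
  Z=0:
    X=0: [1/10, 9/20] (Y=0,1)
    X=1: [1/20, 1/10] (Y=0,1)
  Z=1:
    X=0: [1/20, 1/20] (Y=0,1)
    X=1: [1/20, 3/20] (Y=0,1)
0.0166 nats

Conditional mutual information: I(X;Y|Z) = H(X|Z) + H(Y|Z) - H(X,Y|Z)

H(Z) = 0.6109
H(X,Z) = 1.1655 → H(X|Z) = 0.5547
H(Y,Z) = 1.1655 → H(Y|Z) = 0.5547
H(X,Y,Z) = 1.7036 → H(X,Y|Z) = 1.0927

I(X;Y|Z) = 0.5547 + 0.5547 - 1.0927 = 0.0166 nats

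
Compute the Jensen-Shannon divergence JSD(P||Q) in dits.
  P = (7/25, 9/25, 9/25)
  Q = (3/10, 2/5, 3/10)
0.0009 dits

Jensen-Shannon divergence is:
JSD(P||Q) = 0.5 × D_KL(P||M) + 0.5 × D_KL(Q||M)
where M = 0.5 × (P + Q) is the mixture distribution.

M = 0.5 × (7/25, 9/25, 9/25) + 0.5 × (3/10, 2/5, 3/10) = (0.29, 0.38, 0.33)

D_KL(P||M) = 0.0009 dits
D_KL(Q||M) = 0.0009 dits

JSD(P||Q) = 0.5 × 0.0009 + 0.5 × 0.0009 = 0.0009 dits

Unlike KL divergence, JSD is symmetric and bounded: 0 ≤ JSD ≤ log(2).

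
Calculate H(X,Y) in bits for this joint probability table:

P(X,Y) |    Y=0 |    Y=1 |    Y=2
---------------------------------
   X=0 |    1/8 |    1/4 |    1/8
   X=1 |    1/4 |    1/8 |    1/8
2.5000 bits

Joint entropy is H(X,Y) = -Σ_{x,y} p(x,y) log p(x,y).

Summing over all non-zero entries:
H(X,Y) = -[1/8·log_2(1/8) + 1/4·log_2(1/4) + 1/8·log_2(1/8) + 1/4·log_2(1/4) + 1/8·log_2(1/8) + 1/8·log_2(1/8)]
H(X,Y) = 2.5000 bits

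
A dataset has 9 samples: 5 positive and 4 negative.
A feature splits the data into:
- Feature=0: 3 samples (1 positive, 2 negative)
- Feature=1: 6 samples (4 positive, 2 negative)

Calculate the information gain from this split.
0.0728 bits

Information Gain = H(Y) - H(Y|Feature)

Before split:
P(positive) = 5/9 = 0.5556
H(Y) = 0.9911 bits

After split:
Feature=0: H = 0.9183 bits (weight = 3/9)
Feature=1: H = 0.9183 bits (weight = 6/9)
H(Y|Feature) = (3/9)×0.9183 + (6/9)×0.9183 = 0.9183 bits

Information Gain = 0.9911 - 0.9183 = 0.0728 bits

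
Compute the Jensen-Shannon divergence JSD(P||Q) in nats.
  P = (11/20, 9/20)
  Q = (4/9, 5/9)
0.0056 nats

Jensen-Shannon divergence is:
JSD(P||Q) = 0.5 × D_KL(P||M) + 0.5 × D_KL(Q||M)
where M = 0.5 × (P + Q) is the mixture distribution.

M = 0.5 × (11/20, 9/20) + 0.5 × (4/9, 5/9) = (0.497222, 0.502778)

D_KL(P||M) = 0.0056 nats
D_KL(Q||M) = 0.0056 nats

JSD(P||Q) = 0.5 × 0.0056 + 0.5 × 0.0056 = 0.0056 nats

Unlike KL divergence, JSD is symmetric and bounded: 0 ≤ JSD ≤ log(2).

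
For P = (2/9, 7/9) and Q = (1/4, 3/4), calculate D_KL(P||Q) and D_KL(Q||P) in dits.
D_KL(P||Q) = 0.0009, D_KL(Q||P) = 0.0009

KL divergence is not symmetric: D_KL(P||Q) ≠ D_KL(Q||P) in general.

D_KL(P||Q) = 0.0009 dits
D_KL(Q||P) = 0.0009 dits

In this case they happen to be equal (to 4 decimal places).

This asymmetry is why KL divergence is not a true distance metric.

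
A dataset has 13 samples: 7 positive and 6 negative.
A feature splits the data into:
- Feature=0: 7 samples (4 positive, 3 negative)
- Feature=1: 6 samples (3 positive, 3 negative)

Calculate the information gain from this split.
0.0037 bits

Information Gain = H(Y) - H(Y|Feature)

Before split:
P(positive) = 7/13 = 0.5385
H(Y) = 0.9957 bits

After split:
Feature=0: H = 0.9852 bits (weight = 7/13)
Feature=1: H = 1.0000 bits (weight = 6/13)
H(Y|Feature) = (7/13)×0.9852 + (6/13)×1.0000 = 0.9920 bits

Information Gain = 0.9957 - 0.9920 = 0.0037 bits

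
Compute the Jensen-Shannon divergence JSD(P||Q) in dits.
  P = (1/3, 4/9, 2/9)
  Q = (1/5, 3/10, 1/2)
0.0186 dits

Jensen-Shannon divergence is:
JSD(P||Q) = 0.5 × D_KL(P||M) + 0.5 × D_KL(Q||M)
where M = 0.5 × (P + Q) is the mixture distribution.

M = 0.5 × (1/3, 4/9, 2/9) + 0.5 × (1/5, 3/10, 1/2) = (4/15, 0.372222, 13/36)

D_KL(P||M) = 0.0197 dits
D_KL(Q||M) = 0.0176 dits

JSD(P||Q) = 0.5 × 0.0197 + 0.5 × 0.0176 = 0.0186 dits

Unlike KL divergence, JSD is symmetric and bounded: 0 ≤ JSD ≤ log(2).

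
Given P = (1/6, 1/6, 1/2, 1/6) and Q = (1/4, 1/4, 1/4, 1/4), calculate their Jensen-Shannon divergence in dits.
0.0147 dits

Jensen-Shannon divergence is:
JSD(P||Q) = 0.5 × D_KL(P||M) + 0.5 × D_KL(Q||M)
where M = 0.5 × (P + Q) is the mixture distribution.

M = 0.5 × (1/6, 1/6, 1/2, 1/6) + 0.5 × (1/4, 1/4, 1/4, 1/4) = (5/24, 5/24, 3/8, 5/24)

D_KL(P||M) = 0.0140 dits
D_KL(Q||M) = 0.0154 dits

JSD(P||Q) = 0.5 × 0.0140 + 0.5 × 0.0154 = 0.0147 dits

Unlike KL divergence, JSD is symmetric and bounded: 0 ≤ JSD ≤ log(2).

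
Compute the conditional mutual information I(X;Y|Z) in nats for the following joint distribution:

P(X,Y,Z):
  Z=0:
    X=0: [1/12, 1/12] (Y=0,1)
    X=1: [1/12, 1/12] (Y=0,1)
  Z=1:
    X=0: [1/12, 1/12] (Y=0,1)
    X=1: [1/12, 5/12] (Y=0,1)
0.0341 nats

Conditional mutual information: I(X;Y|Z) = H(X|Z) + H(Y|Z) - H(X,Y|Z)

H(Z) = 0.6365
H(X,Z) = 1.2425 → H(X|Z) = 0.6059
H(Y,Z) = 1.2425 → H(Y|Z) = 0.6059
H(X,Y,Z) = 1.8143 → H(X,Y|Z) = 1.1778

I(X;Y|Z) = 0.6059 + 0.6059 - 1.1778 = 0.0341 nats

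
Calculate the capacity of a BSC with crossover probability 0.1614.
0.3624 bits

For a binary symmetric channel (BSC) with error probability p:
Capacity C = 1 - H(p) bits per symbol

where H(p) = -p log₂(p) - (1-p) log₂(1-p) is the binary entropy function.

H(0.1614) = 0.6376 bits
C = 1 - 0.6376 = 0.3624 bits per symbol

This means we can reliably transmit up to 0.3624 bits of information per channel use.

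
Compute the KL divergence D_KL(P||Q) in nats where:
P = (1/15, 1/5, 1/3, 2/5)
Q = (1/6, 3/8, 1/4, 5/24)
0.1700 nats

KL divergence: D_KL(P||Q) = Σ p(x) log(p(x)/q(x))

Computing term by term:
  x=0: 1/15 × log_e[(1/15)/(1/6)] = 1/15 × -0.9163 = -0.0611
  x=1: 1/5 × log_e[(1/5)/(3/8)] = 1/5 × -0.6286 = -0.1257
  x=2: 1/3 × log_e[(1/3)/(1/4)] = 1/3 × 0.2877 = 0.0959
  x=3: 2/5 × log_e[(2/5)/(5/24)] = 2/5 × 0.6523 = 0.2609

D_KL(P||Q) = 0.1700 nats

Note: KL divergence is always non-negative and equals 0 iff P = Q.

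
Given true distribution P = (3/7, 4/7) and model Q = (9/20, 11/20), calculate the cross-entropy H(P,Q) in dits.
0.2970 dits

Cross-entropy: H(P,Q) = -Σ p(x) log q(x)

Alternatively: H(P,Q) = H(P) + D_KL(P||Q)
H(P) = 0.2966 dits
D_KL(P||Q) = 0.0004 dits

H(P,Q) = 0.2966 + 0.0004 = 0.2970 dits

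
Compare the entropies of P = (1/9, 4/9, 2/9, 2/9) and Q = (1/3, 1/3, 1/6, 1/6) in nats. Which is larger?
Q

Computing entropies in nats:
H(P) = 1.2730
H(Q) = 1.3297

Distribution Q has higher entropy.

Intuition: The distribution closer to uniform (more spread out) has higher entropy.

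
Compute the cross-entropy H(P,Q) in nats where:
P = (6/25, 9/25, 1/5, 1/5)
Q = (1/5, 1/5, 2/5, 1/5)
1.4708 nats

Cross-entropy: H(P,Q) = -Σ p(x) log q(x)

Alternatively: H(P,Q) = H(P) + D_KL(P||Q)
H(P) = 1.3541 nats
D_KL(P||Q) = 0.1167 nats

H(P,Q) = 1.3541 + 0.1167 = 1.4708 nats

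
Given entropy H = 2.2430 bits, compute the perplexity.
4.7338

Perplexity is 2^H (or exp(H) for natural log).

H = 2.2430 bits
Perplexity = 2^2.2430 = 4.7338

Interpretation: The model's uncertainty is equivalent to choosing uniformly among 4.7 options.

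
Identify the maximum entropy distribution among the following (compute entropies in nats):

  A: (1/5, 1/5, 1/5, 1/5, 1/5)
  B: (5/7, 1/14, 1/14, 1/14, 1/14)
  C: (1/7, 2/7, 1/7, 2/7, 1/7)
A

For a discrete distribution over n outcomes, entropy is maximized by the uniform distribution.

Computing entropies:
H(A) = 1.6094 nats
H(B) = 0.9944 nats
H(C) = 1.5498 nats

The uniform distribution (where all probabilities equal 1/5) achieves the maximum entropy of log_e(5) = 1.6094 nats.

Distribution A has the highest entropy.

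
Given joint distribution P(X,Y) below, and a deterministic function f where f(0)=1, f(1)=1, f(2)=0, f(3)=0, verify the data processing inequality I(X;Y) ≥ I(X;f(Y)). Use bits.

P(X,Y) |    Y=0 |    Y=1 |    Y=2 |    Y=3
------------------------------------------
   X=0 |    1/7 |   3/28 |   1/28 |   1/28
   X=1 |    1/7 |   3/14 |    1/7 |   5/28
I(X;Y) = 0.0568, I(X;f(Y)) = 0.0438, inequality holds: 0.0568 ≥ 0.0438

Data Processing Inequality: For any Markov chain X → Y → Z, we have I(X;Y) ≥ I(X;Z).

Here Z = f(Y) is a deterministic function of Y, forming X → Y → Z.

Original I(X;Y) = 0.0568 bits

After applying f:
P(X,Z) where Z=f(Y):
- P(X,Z=0) = P(X,Y=2) + P(X,Y=3)
- P(X,Z=1) = P(X,Y=0) + P(X,Y=1)

I(X;Z) = I(X;f(Y)) = 0.0438 bits

Verification: 0.0568 ≥ 0.0438 ✓

Information cannot be created by processing; the function f can only lose information about X.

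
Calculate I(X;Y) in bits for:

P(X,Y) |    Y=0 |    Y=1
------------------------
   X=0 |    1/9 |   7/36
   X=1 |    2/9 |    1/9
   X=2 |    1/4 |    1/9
0.0633 bits

Mutual information: I(X;Y) = H(X) + H(Y) - H(X,Y)

Marginals:
P(X) = (11/36, 1/3, 13/36), H(X) = 1.5816 bits
P(Y) = (7/12, 5/12), H(Y) = 0.9799 bits

Joint entropy: H(X,Y) = 2.4982 bits

I(X;Y) = 1.5816 + 0.9799 - 2.4982 = 0.0633 bits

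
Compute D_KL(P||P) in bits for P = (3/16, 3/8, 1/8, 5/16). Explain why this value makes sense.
0.0000 bits

KL divergence satisfies the Gibbs inequality: D_KL(P||Q) ≥ 0 for all distributions P, Q.

D_KL(P||Q) = Σ p(x) log(p(x)/q(x))
Each term is p(x) × log_2(p(x)/p(x)) = p(x) × log_2(1) = 0, so the sum is 0.
D_KL(P||Q) = 0.0000 bits

When P = Q, the KL divergence is exactly 0, as there is no 'divergence' between identical distributions.

This non-negativity is a fundamental property: relative entropy cannot be negative because it measures how different Q is from P.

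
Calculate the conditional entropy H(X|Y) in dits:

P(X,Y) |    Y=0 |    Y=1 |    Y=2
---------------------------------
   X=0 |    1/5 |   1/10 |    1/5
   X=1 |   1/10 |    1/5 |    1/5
0.2863 dits

Using the chain rule: H(X|Y) = H(X,Y) - H(Y)

First, compute H(X,Y) = 0.7592 dits

Marginal P(Y) = (3/10, 3/10, 2/5)
H(Y) = 0.4729 dits

H(X|Y) = H(X,Y) - H(Y) = 0.7592 - 0.4729 = 0.2863 dits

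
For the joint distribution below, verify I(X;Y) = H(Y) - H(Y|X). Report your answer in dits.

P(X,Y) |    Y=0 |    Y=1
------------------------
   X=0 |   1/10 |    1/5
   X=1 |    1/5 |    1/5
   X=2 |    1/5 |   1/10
I(X;Y) = 0.0148 dits

Mutual information has multiple equivalent forms:
- I(X;Y) = H(X) - H(X|Y)
- I(X;Y) = H(Y) - H(Y|X)
- I(X;Y) = H(X) + H(Y) - H(X,Y)

Computing all quantities:
H(X) = 0.4729, H(Y) = 0.3010, H(X,Y) = 0.7592
H(X|Y) = 0.4581, H(Y|X) = 0.2863

Verification:
H(X) - H(X|Y) = 0.4729 - 0.4581 = 0.0148
H(Y) - H(Y|X) = 0.3010 - 0.2863 = 0.0148
H(X) + H(Y) - H(X,Y) = 0.4729 + 0.3010 - 0.7592 = 0.0148

All forms give I(X;Y) = 0.0148 dits. ✓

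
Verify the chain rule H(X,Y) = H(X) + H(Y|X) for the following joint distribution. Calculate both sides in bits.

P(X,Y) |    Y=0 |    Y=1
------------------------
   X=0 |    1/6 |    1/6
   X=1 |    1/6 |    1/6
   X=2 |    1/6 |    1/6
H(X,Y) = 2.5850, H(X) = 1.5850, H(Y|X) = 1.0000 (all in bits)

Chain rule: H(X,Y) = H(X) + H(Y|X)

Left side — joint entropy directly:
H(X,Y) = -Σ p(x,y) log p(x,y) = 2.5850 bits

Right side — compute H(Y|X) from the conditional distributions:
P(X) = (1/3, 1/3, 1/3), so H(X) = 1.5850 bits
H(Y|X) = Σ_x P(X=x) · H(Y|X=x):
  P(Y|X=0) = (1/2, 1/2), H(Y|X=0) = 1.0000, weight P(X=0) = 1/3
  P(Y|X=1) = (1/2, 1/2), H(Y|X=1) = 1.0000, weight P(X=1) = 1/3
  P(Y|X=2) = (1/2, 1/2), H(Y|X=2) = 1.0000, weight P(X=2) = 1/3
H(Y|X) = 1.0000 bits

H(X) + H(Y|X) = 1.5850 + 1.0000 = 2.5850 bits

Both sides equal 2.5850 bits. ✓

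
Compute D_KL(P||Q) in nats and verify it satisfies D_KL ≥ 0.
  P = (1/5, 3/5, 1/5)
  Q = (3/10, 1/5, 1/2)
0.3948 nats

KL divergence satisfies the Gibbs inequality: D_KL(P||Q) ≥ 0 for all distributions P, Q.

D_KL(P||Q) = Σ p(x) log(p(x)/q(x))
Term by term:
  x=0: 1/5 × log_e[(1/5)/(3/10)] = -0.0811
  x=1: 3/5 × log_e[(3/5)/(1/5)] = 0.6592
  x=2: 1/5 × log_e[(1/5)/(1/2)] = -0.1833
D_KL(P||Q) = 0.3948 nats

D_KL(P||Q) = 0.3948 ≥ 0 ✓

This non-negativity is a fundamental property: relative entropy cannot be negative because it measures how different Q is from P.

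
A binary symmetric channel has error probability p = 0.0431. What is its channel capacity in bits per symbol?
0.7437 bits

For a binary symmetric channel (BSC) with error probability p:
Capacity C = 1 - H(p) bits per symbol

where H(p) = -p log₂(p) - (1-p) log₂(1-p) is the binary entropy function.

H(0.0431) = 0.2563 bits
C = 1 - 0.2563 = 0.7437 bits per symbol

This means we can reliably transmit up to 0.7437 bits of information per channel use.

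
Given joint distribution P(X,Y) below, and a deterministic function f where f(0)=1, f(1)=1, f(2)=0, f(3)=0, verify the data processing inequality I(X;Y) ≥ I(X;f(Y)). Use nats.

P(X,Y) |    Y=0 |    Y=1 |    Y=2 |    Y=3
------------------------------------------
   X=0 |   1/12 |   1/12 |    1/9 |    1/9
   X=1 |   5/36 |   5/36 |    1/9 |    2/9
I(X;Y) = 0.0080, I(X;f(Y)) = 0.0003, inequality holds: 0.0080 ≥ 0.0003

Data Processing Inequality: For any Markov chain X → Y → Z, we have I(X;Y) ≥ I(X;Z).

Here Z = f(Y) is a deterministic function of Y, forming X → Y → Z.

Original I(X;Y) = 0.0080 nats

After applying f:
P(X,Z) where Z=f(Y):
- P(X,Z=0) = P(X,Y=2) + P(X,Y=3)
- P(X,Z=1) = P(X,Y=0) + P(X,Y=1)

I(X;Z) = I(X;f(Y)) = 0.0003 nats

Verification: 0.0080 ≥ 0.0003 ✓

Information cannot be created by processing; the function f can only lose information about X.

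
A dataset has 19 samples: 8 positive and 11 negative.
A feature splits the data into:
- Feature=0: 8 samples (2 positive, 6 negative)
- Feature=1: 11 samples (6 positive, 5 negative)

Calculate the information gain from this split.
0.0649 bits

Information Gain = H(Y) - H(Y|Feature)

Before split:
P(positive) = 8/19 = 0.4211
H(Y) = 0.9819 bits

After split:
Feature=0: H = 0.8113 bits (weight = 8/19)
Feature=1: H = 0.9940 bits (weight = 11/19)
H(Y|Feature) = (8/19)×0.8113 + (11/19)×0.9940 = 0.9171 bits

Information Gain = 0.9819 - 0.9171 = 0.0649 bits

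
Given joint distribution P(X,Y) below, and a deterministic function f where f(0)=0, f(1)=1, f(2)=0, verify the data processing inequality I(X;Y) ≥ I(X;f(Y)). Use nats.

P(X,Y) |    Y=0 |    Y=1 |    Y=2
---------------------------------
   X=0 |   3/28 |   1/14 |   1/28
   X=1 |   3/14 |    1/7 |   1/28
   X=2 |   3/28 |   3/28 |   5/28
I(X;Y) = 0.0785, I(X;f(Y)) = 0.0038, inequality holds: 0.0785 ≥ 0.0038

Data Processing Inequality: For any Markov chain X → Y → Z, we have I(X;Y) ≥ I(X;Z).

Here Z = f(Y) is a deterministic function of Y, forming X → Y → Z.

Original I(X;Y) = 0.0785 nats

After applying f:
P(X,Z) where Z=f(Y):
- P(X,Z=0) = P(X,Y=0) + P(X,Y=2)
- P(X,Z=1) = P(X,Y=1)

I(X;Z) = I(X;f(Y)) = 0.0038 nats

Verification: 0.0785 ≥ 0.0038 ✓

Information cannot be created by processing; the function f can only lose information about X.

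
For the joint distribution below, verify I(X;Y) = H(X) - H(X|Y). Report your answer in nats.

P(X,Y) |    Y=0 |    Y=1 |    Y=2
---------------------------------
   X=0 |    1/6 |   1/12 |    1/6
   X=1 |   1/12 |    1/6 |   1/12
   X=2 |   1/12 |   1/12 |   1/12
I(X;Y) = 0.0378 nats

Mutual information has multiple equivalent forms:
- I(X;Y) = H(X) - H(X|Y)
- I(X;Y) = H(Y) - H(Y|X)
- I(X;Y) = H(X) + H(Y) - H(X,Y)

Computing all quantities:
H(X) = 1.0776, H(Y) = 1.0986, H(X,Y) = 2.1383
H(X|Y) = 1.0397, H(Y|X) = 1.0608

Verification:
H(X) - H(X|Y) = 1.0776 - 1.0397 = 0.0378
H(Y) - H(Y|X) = 1.0986 - 1.0608 = 0.0378
H(X) + H(Y) - H(X,Y) = 1.0776 + 1.0986 - 2.1383 = 0.0378

All forms give I(X;Y) = 0.0378 nats. ✓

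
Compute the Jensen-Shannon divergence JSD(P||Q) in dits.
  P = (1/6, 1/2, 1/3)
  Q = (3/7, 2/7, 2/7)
0.0198 dits

Jensen-Shannon divergence is:
JSD(P||Q) = 0.5 × D_KL(P||M) + 0.5 × D_KL(Q||M)
where M = 0.5 × (P + Q) is the mixture distribution.

M = 0.5 × (1/6, 1/2, 1/3) + 0.5 × (3/7, 2/7, 2/7) = (0.297619, 11/28, 0.309524)

D_KL(P||M) = 0.0211 dits
D_KL(Q||M) = 0.0184 dits

JSD(P||Q) = 0.5 × 0.0211 + 0.5 × 0.0184 = 0.0198 dits

Unlike KL divergence, JSD is symmetric and bounded: 0 ≤ JSD ≤ log(2).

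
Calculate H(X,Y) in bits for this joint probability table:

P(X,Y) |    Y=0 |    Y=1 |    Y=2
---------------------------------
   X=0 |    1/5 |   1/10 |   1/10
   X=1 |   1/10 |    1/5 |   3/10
2.4464 bits

Joint entropy is H(X,Y) = -Σ_{x,y} p(x,y) log p(x,y).

Summing over all non-zero entries:
H(X,Y) = -[1/5·log_2(1/5) + 1/10·log_2(1/10) + 1/10·log_2(1/10) + 1/10·log_2(1/10) + 1/5·log_2(1/5) + 3/10·log_2(3/10)]
H(X,Y) = 2.4464 bits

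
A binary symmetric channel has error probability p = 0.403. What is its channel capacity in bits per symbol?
0.0273 bits

For a binary symmetric channel (BSC) with error probability p:
Capacity C = 1 - H(p) bits per symbol

where H(p) = -p log₂(p) - (1-p) log₂(1-p) is the binary entropy function.

H(0.403) = 0.9727 bits
C = 1 - 0.9727 = 0.0273 bits per symbol

This means we can reliably transmit up to 0.0273 bits of information per channel use.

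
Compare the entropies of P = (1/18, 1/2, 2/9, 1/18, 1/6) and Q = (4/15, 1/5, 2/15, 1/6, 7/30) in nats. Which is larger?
Q

Computing entropies in nats:
H(P) = 1.3006
H(Q) = 1.5812

Distribution Q has higher entropy.

Intuition: The distribution closer to uniform (more spread out) has higher entropy.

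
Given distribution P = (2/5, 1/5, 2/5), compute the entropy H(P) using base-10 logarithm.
0.4581 dits

Shannon entropy is H(X) = -Σ p(x) log p(x).

For P = (2/5, 1/5, 2/5):
H = -2/5 × log_10(2/5) -1/5 × log_10(1/5) -2/5 × log_10(2/5)
H = 0.4581 dits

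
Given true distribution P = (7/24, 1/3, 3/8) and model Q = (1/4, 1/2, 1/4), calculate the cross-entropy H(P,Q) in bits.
1.6667 bits

Cross-entropy: H(P,Q) = -Σ p(x) log q(x)

Alternatively: H(P,Q) = H(P) + D_KL(P||Q)
H(P) = 1.5774 bits
D_KL(P||Q) = 0.0892 bits

H(P,Q) = 1.5774 + 0.0892 = 1.6667 bits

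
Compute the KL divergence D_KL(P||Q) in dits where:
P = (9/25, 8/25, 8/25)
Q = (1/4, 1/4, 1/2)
0.0293 dits

KL divergence: D_KL(P||Q) = Σ p(x) log(p(x)/q(x))

Computing term by term:
  x=0: 9/25 × log_10[(9/25)/(1/4)] = 9/25 × 0.1584 = 0.0570
  x=1: 8/25 × log_10[(8/25)/(1/4)] = 8/25 × 0.1072 = 0.0343
  x=2: 8/25 × log_10[(8/25)/(1/2)] = 8/25 × -0.1938 = -0.0620

D_KL(P||Q) = 0.0293 dits

Note: KL divergence is always non-negative and equals 0 iff P = Q.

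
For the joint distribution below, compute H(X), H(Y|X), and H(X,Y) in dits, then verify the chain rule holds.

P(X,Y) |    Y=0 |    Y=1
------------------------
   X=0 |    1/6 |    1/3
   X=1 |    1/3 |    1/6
H(X,Y) = 0.5775, H(X) = 0.3010, H(Y|X) = 0.2764 (all in dits)

Chain rule: H(X,Y) = H(X) + H(Y|X)

Left side — joint entropy directly:
H(X,Y) = -Σ p(x,y) log p(x,y) = 0.5775 dits

Right side — compute H(Y|X) from the conditional distributions:
P(X) = (1/2, 1/2), so H(X) = 0.3010 dits
H(Y|X) = Σ_x P(X=x) · H(Y|X=x):
  P(Y|X=0) = (1/3, 2/3), H(Y|X=0) = 0.2764, weight P(X=0) = 1/2
  P(Y|X=1) = (2/3, 1/3), H(Y|X=1) = 0.2764, weight P(X=1) = 1/2
H(Y|X) = 0.2764 dits

H(X) + H(Y|X) = 0.3010 + 0.2764 = 0.5775 dits

Both sides equal 0.5775 dits. ✓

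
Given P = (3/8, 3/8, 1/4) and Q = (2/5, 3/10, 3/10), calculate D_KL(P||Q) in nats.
0.0139 nats

KL divergence: D_KL(P||Q) = Σ p(x) log(p(x)/q(x))

Computing term by term:
  x=0: 3/8 × log_e[(3/8)/(2/5)] = 3/8 × -0.0645 = -0.0242
  x=1: 3/8 × log_e[(3/8)/(3/10)] = 3/8 × 0.2231 = 0.0837
  x=2: 1/4 × log_e[(1/4)/(3/10)] = 1/4 × -0.1823 = -0.0456

D_KL(P||Q) = 0.0139 nats

Note: KL divergence is always non-negative and equals 0 iff P = Q.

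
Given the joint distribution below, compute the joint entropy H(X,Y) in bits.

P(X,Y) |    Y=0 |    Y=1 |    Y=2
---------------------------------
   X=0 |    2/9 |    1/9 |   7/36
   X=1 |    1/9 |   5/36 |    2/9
2.5238 bits

Joint entropy is H(X,Y) = -Σ_{x,y} p(x,y) log p(x,y).

Summing over all non-zero entries:
H(X,Y) = -[2/9·log_2(2/9) + 1/9·log_2(1/9) + 7/36·log_2(7/36) + 1/9·log_2(1/9) + 5/36·log_2(5/36) + 2/9·log_2(2/9)]
H(X,Y) = 2.5238 bits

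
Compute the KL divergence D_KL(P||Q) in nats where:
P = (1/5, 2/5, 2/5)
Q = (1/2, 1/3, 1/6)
0.2399 nats

KL divergence: D_KL(P||Q) = Σ p(x) log(p(x)/q(x))

Computing term by term:
  x=0: 1/5 × log_e[(1/5)/(1/2)] = 1/5 × -0.9163 = -0.1833
  x=1: 2/5 × log_e[(2/5)/(1/3)] = 2/5 × 0.1823 = 0.0729
  x=2: 2/5 × log_e[(2/5)/(1/6)] = 2/5 × 0.8755 = 0.3502

D_KL(P||Q) = 0.2399 nats

Note: KL divergence is always non-negative and equals 0 iff P = Q.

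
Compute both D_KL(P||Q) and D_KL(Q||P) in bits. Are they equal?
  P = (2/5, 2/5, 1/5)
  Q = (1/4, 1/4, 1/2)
D_KL(P||Q) = 0.2781, D_KL(Q||P) = 0.3219

KL divergence is not symmetric: D_KL(P||Q) ≠ D_KL(Q||P) in general.

D_KL(P||Q) = 0.2781 bits
D_KL(Q||P) = 0.3219 bits

No, they are not equal!

This asymmetry is why KL divergence is not a true distance metric.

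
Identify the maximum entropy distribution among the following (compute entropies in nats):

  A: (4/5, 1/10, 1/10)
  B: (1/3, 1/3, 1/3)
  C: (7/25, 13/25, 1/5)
B

For a discrete distribution over n outcomes, entropy is maximized by the uniform distribution.

Computing entropies:
H(A) = 0.6390 nats
H(B) = 1.0986 nats
H(C) = 1.0184 nats

The uniform distribution (where all probabilities equal 1/3) achieves the maximum entropy of log_e(3) = 1.0986 nats.

Distribution B has the highest entropy.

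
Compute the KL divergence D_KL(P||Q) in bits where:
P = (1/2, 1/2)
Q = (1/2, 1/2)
0.0000 bits

KL divergence: D_KL(P||Q) = Σ p(x) log(p(x)/q(x))

Computing term by term:
  x=0: 1/2 × log_2[(1/2)/(1/2)] = 1/2 × 0.0000 = 0.0000
  x=1: 1/2 × log_2[(1/2)/(1/2)] = 1/2 × 0.0000 = 0.0000

D_KL(P||Q) = 0.0000 bits

Note: KL divergence is always non-negative and equals 0 iff P = Q.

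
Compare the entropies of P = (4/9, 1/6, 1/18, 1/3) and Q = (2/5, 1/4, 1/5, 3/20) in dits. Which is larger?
Q

Computing entropies in dits:
H(P) = 0.5150
H(Q) = 0.5731

Distribution Q has higher entropy.

Intuition: The distribution closer to uniform (more spread out) has higher entropy.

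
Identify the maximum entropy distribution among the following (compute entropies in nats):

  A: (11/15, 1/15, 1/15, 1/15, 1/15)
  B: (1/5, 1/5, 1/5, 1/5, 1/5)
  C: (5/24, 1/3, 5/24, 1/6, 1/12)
B

For a discrete distribution over n outcomes, entropy is maximized by the uniform distribution.

Computing entropies:
H(A) = 0.9496 nats
H(B) = 1.6094 nats
H(C) = 1.5255 nats

The uniform distribution (where all probabilities equal 1/5) achieves the maximum entropy of log_e(5) = 1.6094 nats.

Distribution B has the highest entropy.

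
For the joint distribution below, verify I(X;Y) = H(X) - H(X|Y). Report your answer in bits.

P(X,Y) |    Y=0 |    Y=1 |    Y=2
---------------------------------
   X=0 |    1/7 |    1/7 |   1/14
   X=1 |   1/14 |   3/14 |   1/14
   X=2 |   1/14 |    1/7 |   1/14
I(X;Y) = 0.0309 bits

Mutual information has multiple equivalent forms:
- I(X;Y) = H(X) - H(X|Y)
- I(X;Y) = H(Y) - H(Y|X)
- I(X;Y) = H(X) + H(Y) - H(X,Y)

Computing all quantities:
H(X) = 1.5774, H(Y) = 1.4926, H(X,Y) = 3.0391
H(X|Y) = 1.5465, H(Y|X) = 1.4617

Verification:
H(X) - H(X|Y) = 1.5774 - 1.5465 = 0.0309
H(Y) - H(Y|X) = 1.4926 - 1.4617 = 0.0309
H(X) + H(Y) - H(X,Y) = 1.5774 + 1.4926 - 3.0391 = 0.0309

All forms give I(X;Y) = 0.0309 bits. ✓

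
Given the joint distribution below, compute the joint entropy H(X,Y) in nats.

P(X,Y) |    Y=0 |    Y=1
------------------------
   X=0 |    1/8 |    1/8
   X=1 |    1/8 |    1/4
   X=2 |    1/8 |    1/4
1.7329 nats

Joint entropy is H(X,Y) = -Σ_{x,y} p(x,y) log p(x,y).

Summing over all non-zero entries:
H(X,Y) = -[1/8·log_e(1/8) + 1/8·log_e(1/8) + 1/8·log_e(1/8) + 1/4·log_e(1/4) + 1/8·log_e(1/8) + 1/4·log_e(1/4)]
H(X,Y) = 1.7329 nats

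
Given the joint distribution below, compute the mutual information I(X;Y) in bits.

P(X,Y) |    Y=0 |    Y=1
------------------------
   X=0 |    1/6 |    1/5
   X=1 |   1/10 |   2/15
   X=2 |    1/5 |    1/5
0.0024 bits

Mutual information: I(X;Y) = H(X) + H(Y) - H(X,Y)

Marginals:
P(X) = (11/30, 7/30, 2/5), H(X) = 1.5494 bits
P(Y) = (7/15, 8/15), H(Y) = 0.9968 bits

Joint entropy: H(X,Y) = 2.5438 bits

I(X;Y) = 1.5494 + 0.9968 - 2.5438 = 0.0024 bits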